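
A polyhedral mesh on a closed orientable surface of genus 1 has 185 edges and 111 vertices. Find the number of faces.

74

For a closed orientable surface of genus 1, χ = 2 − 2·1 = 0.
F = 0 − V + E = 0 − 111 + 185 = 74.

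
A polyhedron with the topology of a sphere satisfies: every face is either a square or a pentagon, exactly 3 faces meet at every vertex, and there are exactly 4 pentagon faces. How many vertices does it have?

12

Let x be the number of squares; then F = 4 + x.
Edge–face incidences: 2E = 5·4 + 4·x = 20 + 4x.
Every vertex has degree 3, so 3V = 2E.
Euler: V − E + F = 2 ⇒ (2E)/3 − E + (4 + x) = 2.
Multiply by 6: 2·(2E) − 3·(2E) + 6·(4 + x) = 12, i.e. 24 + 6x − (20 + 4x) = 12.
Collecting terms: 2x + 4 = 12, so 2x = 8, so x = 4.
Then 2E = 20 + 4·4 = 36, so E = 18, V = 2E/3 = 12, F = 4 + 4 = 8.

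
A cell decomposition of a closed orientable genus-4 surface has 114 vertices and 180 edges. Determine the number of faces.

For a closed orientable surface of genus 4, χ = 2 − 2·4 = -6.
F = -6 − V + E = -6 − 114 + 180 = 60.

60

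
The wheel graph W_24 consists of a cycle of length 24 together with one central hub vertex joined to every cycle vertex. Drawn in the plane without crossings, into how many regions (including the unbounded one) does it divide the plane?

W_24 has V = 24 + 1 = 25 vertices and E = 2·24 = 48 edges.
By Euler's formula F = 2 − V + E = 2 − 25 + 48 = 25.

25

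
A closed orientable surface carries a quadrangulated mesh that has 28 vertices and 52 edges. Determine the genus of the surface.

0

Every face is a square and each edge borders two faces, so 4F = 2·52, giving F = 26.
χ = V − E + F = 28 − 52 + 26 = 2.
For a closed orientable surface χ = 2 − 2g, so g = (2 − (2))/2 = 0.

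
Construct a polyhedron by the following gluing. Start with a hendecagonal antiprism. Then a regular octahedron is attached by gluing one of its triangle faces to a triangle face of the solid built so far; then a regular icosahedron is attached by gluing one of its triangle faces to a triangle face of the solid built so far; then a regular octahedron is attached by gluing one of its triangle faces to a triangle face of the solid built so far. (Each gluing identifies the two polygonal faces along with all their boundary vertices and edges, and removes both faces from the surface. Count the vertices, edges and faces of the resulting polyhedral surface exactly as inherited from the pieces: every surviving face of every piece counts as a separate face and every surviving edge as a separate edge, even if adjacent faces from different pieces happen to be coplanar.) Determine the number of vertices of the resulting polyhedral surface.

37

A hendecagonal antiprism: V=22, E=44, F=24.
Attach a regular octahedron (V=6, E=12, F=8) along a 3-gon: merge 3 vertices and 3 edges, delete both glued faces → V=25, E=53, F=30.
Attach a regular icosahedron (V=12, E=30, F=20) along a 3-gon: merge 3 vertices and 3 edges, delete both glued faces → V=34, E=80, F=48.
Attach a regular octahedron (V=6, E=12, F=8) along a 3-gon: merge 3 vertices and 3 edges, delete both glued faces → V=37, E=89, F=54.
Check: V − E + F = 37 − 89 + 54 = 2.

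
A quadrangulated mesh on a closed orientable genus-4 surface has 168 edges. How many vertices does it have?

χ = 2 − 2·4 = -6, and every face is a square so 4F = 2E.
F = 2E/4 = 84. Then V = -6 + E − F = -6 + 168 − 84 = 78.

78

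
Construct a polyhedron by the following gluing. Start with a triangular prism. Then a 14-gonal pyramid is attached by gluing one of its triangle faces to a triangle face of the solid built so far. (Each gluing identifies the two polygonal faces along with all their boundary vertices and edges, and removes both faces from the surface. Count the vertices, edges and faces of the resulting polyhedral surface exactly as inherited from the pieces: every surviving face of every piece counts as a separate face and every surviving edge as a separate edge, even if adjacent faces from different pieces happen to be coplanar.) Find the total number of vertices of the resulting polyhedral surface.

18

A triangular prism: V=6, E=9, F=5.
Attach a 14-gonal pyramid (V=15, E=28, F=15) along a 3-gon: merge 3 vertices and 3 edges, delete both glued faces → V=18, E=34, F=18.
Check: V − E + F = 18 − 34 + 18 = 2.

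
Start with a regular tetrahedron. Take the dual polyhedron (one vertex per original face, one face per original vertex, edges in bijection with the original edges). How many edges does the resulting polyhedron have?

The base solid has V = 4, E = 6, F = 4.
The dual swaps V and F and preserves E: V′ = F = 4, E′ = E = 6, F′ = V = 4.

6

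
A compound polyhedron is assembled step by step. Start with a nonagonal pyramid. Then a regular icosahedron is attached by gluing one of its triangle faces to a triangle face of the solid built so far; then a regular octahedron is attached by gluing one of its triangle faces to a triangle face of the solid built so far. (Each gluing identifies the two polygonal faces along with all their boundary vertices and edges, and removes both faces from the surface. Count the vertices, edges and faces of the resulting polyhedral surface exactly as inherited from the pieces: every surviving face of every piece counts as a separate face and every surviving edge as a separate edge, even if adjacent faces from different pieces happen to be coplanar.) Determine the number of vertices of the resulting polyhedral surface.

22

A nonagonal pyramid: V=10, E=18, F=10.
Attach a regular icosahedron (V=12, E=30, F=20) along a 3-gon: merge 3 vertices and 3 edges, delete both glued faces → V=19, E=45, F=28.
Attach a regular octahedron (V=6, E=12, F=8) along a 3-gon: merge 3 vertices and 3 edges, delete both glued faces → V=22, E=54, F=34.
Check: V − E + F = 22 − 54 + 34 = 2.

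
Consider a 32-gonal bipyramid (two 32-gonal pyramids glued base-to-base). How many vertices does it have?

34

A bipyramid over an n-gon has 2n triangular faces and n + 2 vertices: V = 32 + 2 = 34, E = 3·32 = 96, F = 2·32 = 64.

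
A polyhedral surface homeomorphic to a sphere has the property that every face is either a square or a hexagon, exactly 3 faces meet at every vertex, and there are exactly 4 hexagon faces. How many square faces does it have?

6

Let x be the number of squares; then F = 4 + x.
Edge–face incidences: 2E = 6·4 + 4·x = 24 + 4x.
Every vertex has degree 3, so 3V = 2E.
Euler: V − E + F = 2 ⇒ (2E)/3 − E + (4 + x) = 2.
Multiply by 6: 2·(2E) − 3·(2E) + 6·(4 + x) = 12, i.e. 24 + 6x − (24 + 4x) = 12.
Collecting terms: 2x = 12, so x = 6.
Then 2E = 24 + 4·6 = 48, so E = 24, V = 2E/3 = 16, F = 4 + 6 = 10.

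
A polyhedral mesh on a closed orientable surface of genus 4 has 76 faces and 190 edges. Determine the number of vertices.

For a closed orientable surface of genus 4, χ = 2 − 2·4 = -6.
V = -6 + E − F = -6 + 190 − 76 = 108.

108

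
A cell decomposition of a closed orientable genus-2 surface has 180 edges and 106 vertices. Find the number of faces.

For a closed orientable surface of genus 2, χ = 2 − 2·2 = -2.
F = -2 − V + E = -2 − 106 + 180 = 72.

72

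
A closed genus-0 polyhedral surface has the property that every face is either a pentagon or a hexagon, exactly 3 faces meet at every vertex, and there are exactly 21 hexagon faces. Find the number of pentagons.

Let x be the number of pentagons; then F = 21 + x.
Edge–face incidences: 2E = 6·21 + 5·x = 126 + 5x.
Every vertex has degree 3, so 3V = 2E.
Euler: V − E + F = 2 ⇒ (2E)/3 − E + (21 + x) = 2.
Multiply by 6: 2·(2E) − 3·(2E) + 6·(21 + x) = 12, i.e. 126 + 6x − (126 + 5x) = 12.
Collecting terms: x = 12.
Then 2E = 126 + 5·12 = 186, so E = 93, V = 2E/3 = 62, F = 21 + 12 = 33.

12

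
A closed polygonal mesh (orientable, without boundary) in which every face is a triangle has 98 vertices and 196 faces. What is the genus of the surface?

Every face is a triangle, so 2E = 3·196 = 588, giving E = 294.
χ = V − E + F = 98 − 294 + 196 = 0.
For a closed orientable surface χ = 2 − 2g, so g = (2 − (0))/2 = 1.

1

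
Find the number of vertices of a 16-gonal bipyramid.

A bipyramid over an n-gon has 2n triangular faces and n + 2 vertices: V = 16 + 2 = 18, E = 3·16 = 48, F = 2·16 = 32.

18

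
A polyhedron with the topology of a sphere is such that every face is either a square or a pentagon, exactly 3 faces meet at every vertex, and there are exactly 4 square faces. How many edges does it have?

18

Let x be the number of pentagons; then F = 4 + x.
Edge–face incidences: 2E = 4·4 + 5·x = 16 + 5x.
Every vertex has degree 3, so 3V = 2E.
Euler: V − E + F = 2 ⇒ (2E)/3 − E + (4 + x) = 2.
Multiply by 6: 2·(2E) − 3·(2E) + 6·(4 + x) = 12, i.e. 24 + 6x − (16 + 5x) = 12.
Collecting terms: x + 8 = 12, so x = 4.
Then 2E = 16 + 5·4 = 36, so E = 18, V = 2E/3 = 12, F = 4 + 4 = 8.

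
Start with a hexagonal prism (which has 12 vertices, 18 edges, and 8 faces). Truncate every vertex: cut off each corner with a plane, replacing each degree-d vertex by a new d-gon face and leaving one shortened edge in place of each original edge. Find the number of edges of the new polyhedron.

54

Truncation replaces each original edge-end by a new vertex, so V′ = 2E = 36.
Each original edge survives, and each old vertex of degree d contributes d new edges; summing degrees gives Σd = 2E, so E′ = E + 2E = 3E = 54.
Each original face survives and each original vertex becomes one new face: F′ = F + V = 20.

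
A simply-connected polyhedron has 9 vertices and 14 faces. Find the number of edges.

Here V − E + F = 2.
E = V + F − (2) = 9 + 14 − (2) = 21.

21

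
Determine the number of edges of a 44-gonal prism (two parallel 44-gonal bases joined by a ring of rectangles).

A prism on an n-gon has two n-gon bases and n rectangular sides: V = 2·44 = 88, E = 3·44 = 132, F = 44 + 2 = 46.

132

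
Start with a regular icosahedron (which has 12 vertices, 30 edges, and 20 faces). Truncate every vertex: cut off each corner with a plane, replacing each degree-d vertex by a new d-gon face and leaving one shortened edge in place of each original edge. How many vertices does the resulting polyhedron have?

60

Truncation replaces each original edge-end by a new vertex, so V′ = 2E = 60.
Each original edge survives, and each old vertex of degree d contributes d new edges; summing degrees gives Σd = 2E, so E′ = E + 2E = 3E = 90.
Each original face survives and each original vertex becomes one new face: F′ = F + V = 32.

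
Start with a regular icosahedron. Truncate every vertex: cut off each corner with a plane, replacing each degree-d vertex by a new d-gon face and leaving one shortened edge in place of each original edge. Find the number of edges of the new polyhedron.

90

The base solid has V = 12, E = 30, F = 20.
Truncation replaces each original edge-end by a new vertex, so V′ = 2E = 60.
Each original edge survives, and each old vertex of degree d contributes d new edges; summing degrees gives Σd = 2E, so E′ = E + 2E = 3E = 90.
Each original face survives and each original vertex becomes one new face: F′ = F + V = 32.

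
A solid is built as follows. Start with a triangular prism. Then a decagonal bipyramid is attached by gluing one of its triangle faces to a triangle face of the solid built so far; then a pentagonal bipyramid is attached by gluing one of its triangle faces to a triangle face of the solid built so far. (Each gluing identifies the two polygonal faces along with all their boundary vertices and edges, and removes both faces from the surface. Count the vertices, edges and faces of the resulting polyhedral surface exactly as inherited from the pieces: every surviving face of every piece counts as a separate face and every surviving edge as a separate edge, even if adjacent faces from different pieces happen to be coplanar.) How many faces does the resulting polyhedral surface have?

A triangular prism: V=6, E=9, F=5.
Attach a decagonal bipyramid (V=12, E=30, F=20) along a 3-gon: merge 3 vertices and 3 edges, delete both glued faces → V=15, E=36, F=23.
Attach a pentagonal bipyramid (V=7, E=15, F=10) along a 3-gon: merge 3 vertices and 3 edges, delete both glued faces → V=19, E=48, F=31.
Check: V − E + F = 19 − 48 + 31 = 2.

31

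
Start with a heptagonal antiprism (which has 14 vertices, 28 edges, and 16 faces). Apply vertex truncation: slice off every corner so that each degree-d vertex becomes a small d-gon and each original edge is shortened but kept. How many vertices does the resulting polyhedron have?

Truncation replaces each original edge-end by a new vertex, so V′ = 2E = 56.
Each original edge survives, and each old vertex of degree d contributes d new edges; summing degrees gives Σd = 2E, so E′ = E + 2E = 3E = 84.
Each original face survives and each original vertex becomes one new face: F′ = F + V = 30.

56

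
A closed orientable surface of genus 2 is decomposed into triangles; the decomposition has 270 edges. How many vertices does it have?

χ = 2 − 2·2 = -2, and every face is a triangle so 3F = 2E.
F = 2E/3 = 180. Then V = -2 + E − F = -2 + 270 − 180 = 88.

88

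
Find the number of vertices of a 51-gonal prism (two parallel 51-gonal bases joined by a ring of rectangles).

A prism on an n-gon has two n-gon bases and n rectangular sides: V = 2·51 = 102, E = 3·51 = 153, F = 51 + 2 = 53.

102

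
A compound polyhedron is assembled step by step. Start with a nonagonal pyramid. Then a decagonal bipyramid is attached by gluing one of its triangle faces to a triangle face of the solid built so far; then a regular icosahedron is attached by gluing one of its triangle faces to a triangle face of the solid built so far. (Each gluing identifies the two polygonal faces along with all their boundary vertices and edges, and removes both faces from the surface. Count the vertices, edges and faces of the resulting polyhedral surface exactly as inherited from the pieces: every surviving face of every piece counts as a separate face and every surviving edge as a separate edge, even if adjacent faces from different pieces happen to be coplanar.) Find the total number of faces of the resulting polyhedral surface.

46

A nonagonal pyramid: V=10, E=18, F=10.
Attach a decagonal bipyramid (V=12, E=30, F=20) along a 3-gon: merge 3 vertices and 3 edges, delete both glued faces → V=19, E=45, F=28.
Attach a regular icosahedron (V=12, E=30, F=20) along a 3-gon: merge 3 vertices and 3 edges, delete both glued faces → V=28, E=72, F=46.
Check: V − E + F = 28 − 72 + 46 = 2.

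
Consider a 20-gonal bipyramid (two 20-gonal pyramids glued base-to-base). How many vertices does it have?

22

A bipyramid over an n-gon has 2n triangular faces and n + 2 vertices: V = 20 + 2 = 22, E = 3·20 = 60, F = 2·20 = 40.
Check: V − E + F = 22 − 60 + 40 = 2.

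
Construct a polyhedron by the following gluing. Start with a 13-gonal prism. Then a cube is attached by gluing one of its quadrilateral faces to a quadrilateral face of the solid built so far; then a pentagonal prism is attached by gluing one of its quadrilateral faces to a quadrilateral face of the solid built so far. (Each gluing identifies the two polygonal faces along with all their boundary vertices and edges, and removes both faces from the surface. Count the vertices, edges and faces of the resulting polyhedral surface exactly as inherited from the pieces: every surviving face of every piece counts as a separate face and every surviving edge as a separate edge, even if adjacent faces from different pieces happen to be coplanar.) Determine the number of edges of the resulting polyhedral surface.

A 13-gonal prism: V=26, E=39, F=15.
Attach a cube (V=8, E=12, F=6) along a 4-gon: merge 4 vertices and 4 edges, delete both glued faces → V=30, E=47, F=19.
Attach a pentagonal prism (V=10, E=15, F=7) along a 4-gon: merge 4 vertices and 4 edges, delete both glued faces → V=36, E=58, F=24.
Check: V − E + F = 36 − 58 + 24 = 2.

58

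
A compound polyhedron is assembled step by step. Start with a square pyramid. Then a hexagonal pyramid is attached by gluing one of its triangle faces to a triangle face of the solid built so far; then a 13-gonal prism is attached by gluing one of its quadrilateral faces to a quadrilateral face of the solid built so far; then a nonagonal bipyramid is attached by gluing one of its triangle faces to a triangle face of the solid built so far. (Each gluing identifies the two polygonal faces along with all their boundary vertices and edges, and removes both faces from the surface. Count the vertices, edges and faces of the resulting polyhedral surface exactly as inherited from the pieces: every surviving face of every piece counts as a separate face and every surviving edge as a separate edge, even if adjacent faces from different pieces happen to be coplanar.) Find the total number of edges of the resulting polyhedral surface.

A square pyramid: V=5, E=8, F=5.
Attach a hexagonal pyramid (V=7, E=12, F=7) along a 3-gon: merge 3 vertices and 3 edges, delete both glued faces → V=9, E=17, F=10.
Attach a 13-gonal prism (V=26, E=39, F=15) along a 4-gon: merge 4 vertices and 4 edges, delete both glued faces → V=31, E=52, F=23.
Attach a nonagonal bipyramid (V=11, E=27, F=18) along a 3-gon: merge 3 vertices and 3 edges, delete both glued faces → V=39, E=76, F=39.
Check: V − E + F = 39 − 76 + 39 = 2.

76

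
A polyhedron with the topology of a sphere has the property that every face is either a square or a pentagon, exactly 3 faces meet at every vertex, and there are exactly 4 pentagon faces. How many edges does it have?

Let x be the number of squares; then F = 4 + x.
Edge–face incidences: 2E = 5·4 + 4·x = 20 + 4x.
Every vertex has degree 3, so 3V = 2E.
Euler: V − E + F = 2 ⇒ (2E)/3 − E + (4 + x) = 2.
Multiply by 6: 2·(2E) − 3·(2E) + 6·(4 + x) = 12, i.e. 24 + 6x − (20 + 4x) = 12.
Collecting terms: 2x + 4 = 12, so 2x = 8, so x = 4.
Then 2E = 20 + 4·4 = 36, so E = 18, V = 2E/3 = 12, F = 4 + 4 = 8.

18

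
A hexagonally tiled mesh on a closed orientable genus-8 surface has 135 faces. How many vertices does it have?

256

χ = 2 − 2·8 = -14, and every face is a hexagon so 6F = 2E.
E = 6·135/2 = 405. Then V = -14 + E − F = -14 + 405 − 135 = 256.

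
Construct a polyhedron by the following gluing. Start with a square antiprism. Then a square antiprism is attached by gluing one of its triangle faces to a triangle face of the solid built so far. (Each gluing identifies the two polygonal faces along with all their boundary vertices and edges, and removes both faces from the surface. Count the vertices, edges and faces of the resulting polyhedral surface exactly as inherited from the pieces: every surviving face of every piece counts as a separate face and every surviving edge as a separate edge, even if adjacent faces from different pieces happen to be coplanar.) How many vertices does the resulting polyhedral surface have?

A square antiprism: V=8, E=16, F=10.
Attach a square antiprism (V=8, E=16, F=10) along a 3-gon: merge 3 vertices and 3 edges, delete both glued faces → V=13, E=29, F=18.
Check: V − E + F = 13 − 29 + 18 = 2.

13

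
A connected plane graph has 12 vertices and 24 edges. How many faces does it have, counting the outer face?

Euler's formula for a connected plane graph: V − E + F = 2, so F = 2 − 12 + 24 = 14.

14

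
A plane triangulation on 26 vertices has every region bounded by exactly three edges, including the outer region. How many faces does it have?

In a plane triangulation 3F = 2E and V − E + F = 2, so F = 2V − 4 = 2·26 − 4 = 48.

48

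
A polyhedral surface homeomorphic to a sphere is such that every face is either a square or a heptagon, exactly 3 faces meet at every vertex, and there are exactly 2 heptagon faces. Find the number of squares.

7

Let x be the number of squares; then F = 2 + x.
Edge–face incidences: 2E = 7·2 + 4·x = 14 + 4x.
Every vertex has degree 3, so 3V = 2E.
Euler: V − E + F = 2 ⇒ (2E)/3 − E + (2 + x) = 2.
Multiply by 6: 2·(2E) − 3·(2E) + 6·(2 + x) = 12, i.e. 12 + 6x − (14 + 4x) = 12.
Collecting terms: 2x − 2 = 12, so 2x = 14, so x = 7.
Then 2E = 14 + 4·7 = 42, so E = 21, V = 2E/3 = 14, F = 2 + 7 = 9.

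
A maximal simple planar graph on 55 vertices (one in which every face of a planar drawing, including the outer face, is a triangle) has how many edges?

159

In a plane triangulation 3F = 2E and V − E + F = 2, so E = 3V − 6 = 3·55 − 6 = 159.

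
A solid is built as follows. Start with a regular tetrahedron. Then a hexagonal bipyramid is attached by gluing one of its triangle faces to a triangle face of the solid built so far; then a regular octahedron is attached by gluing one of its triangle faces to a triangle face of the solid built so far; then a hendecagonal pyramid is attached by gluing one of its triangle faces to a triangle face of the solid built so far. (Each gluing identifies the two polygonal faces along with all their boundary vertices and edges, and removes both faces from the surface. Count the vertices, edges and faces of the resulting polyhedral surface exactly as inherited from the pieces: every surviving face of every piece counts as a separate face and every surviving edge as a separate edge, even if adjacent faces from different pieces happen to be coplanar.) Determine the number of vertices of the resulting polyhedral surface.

21

A regular tetrahedron: V=4, E=6, F=4.
Attach a hexagonal bipyramid (V=8, E=18, F=12) along a 3-gon: merge 3 vertices and 3 edges, delete both glued faces → V=9, E=21, F=14.
Attach a regular octahedron (V=6, E=12, F=8) along a 3-gon: merge 3 vertices and 3 edges, delete both glued faces → V=12, E=30, F=20.
Attach a hendecagonal pyramid (V=12, E=22, F=12) along a 3-gon: merge 3 vertices and 3 edges, delete both glued faces → V=21, E=49, F=30.
Check: V − E + F = 21 − 49 + 30 = 2.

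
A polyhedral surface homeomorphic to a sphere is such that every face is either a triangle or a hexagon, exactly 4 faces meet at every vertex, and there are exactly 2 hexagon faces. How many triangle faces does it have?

Let x be the number of triangles; then F = 2 + x.
Edge–face incidences: 2E = 6·2 + 3·x = 12 + 3x.
Every vertex has degree 4, so 4V = 2E.
Euler: V − E + F = 2 ⇒ (2E)/4 − E + (2 + x) = 2.
Multiply by 8: 2·(2E) − 4·(2E) + 8·(2 + x) = 16, i.e. 16 + 8x − 2·(12 + 3x) = 16.
Collecting terms: 2x − 8 = 16, so 2x = 24, so x = 12.
Then 2E = 12 + 3·12 = 48, so E = 24, V = 2E/4 = 12, F = 2 + 12 = 14.

12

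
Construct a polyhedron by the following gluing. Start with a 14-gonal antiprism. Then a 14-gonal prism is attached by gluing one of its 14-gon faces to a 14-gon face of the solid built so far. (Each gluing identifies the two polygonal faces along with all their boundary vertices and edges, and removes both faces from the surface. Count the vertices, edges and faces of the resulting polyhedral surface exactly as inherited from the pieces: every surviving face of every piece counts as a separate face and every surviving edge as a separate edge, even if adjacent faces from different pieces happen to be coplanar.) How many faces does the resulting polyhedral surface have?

A 14-gonal antiprism: V=28, E=56, F=30.
Attach a 14-gonal prism (V=28, E=42, F=16) along a 14-gon: merge 14 vertices and 14 edges, delete both glued faces → V=42, E=84, F=44.
Check: V − E + F = 42 − 84 + 44 = 2.

44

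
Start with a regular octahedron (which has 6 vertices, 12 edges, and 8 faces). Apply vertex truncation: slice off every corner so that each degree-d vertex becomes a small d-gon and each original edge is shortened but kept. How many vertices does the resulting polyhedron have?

24

Truncation replaces each original edge-end by a new vertex, so V′ = 2E = 24.
Each original edge survives, and each old vertex of degree d contributes d new edges; summing degrees gives Σd = 2E, so E′ = E + 2E = 3E = 36.
Each original face survives and each original vertex becomes one new face: F′ = F + V = 14.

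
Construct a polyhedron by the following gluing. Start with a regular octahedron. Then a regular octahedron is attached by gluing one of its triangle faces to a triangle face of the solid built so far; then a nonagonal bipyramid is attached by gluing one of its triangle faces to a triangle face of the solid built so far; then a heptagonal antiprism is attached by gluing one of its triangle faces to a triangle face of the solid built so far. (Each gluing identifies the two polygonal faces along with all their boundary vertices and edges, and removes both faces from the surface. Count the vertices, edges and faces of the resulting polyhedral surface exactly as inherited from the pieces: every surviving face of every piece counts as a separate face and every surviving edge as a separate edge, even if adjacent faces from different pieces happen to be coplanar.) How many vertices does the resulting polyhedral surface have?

A regular octahedron: V=6, E=12, F=8.
Attach a regular octahedron (V=6, E=12, F=8) along a 3-gon: merge 3 vertices and 3 edges, delete both glued faces → V=9, E=21, F=14.
Attach a nonagonal bipyramid (V=11, E=27, F=18) along a 3-gon: merge 3 vertices and 3 edges, delete both glued faces → V=17, E=45, F=30.
Attach a heptagonal antiprism (V=14, E=28, F=16) along a 3-gon: merge 3 vertices and 3 edges, delete both glued faces → V=28, E=70, F=44.
Check: V − E + F = 28 − 70 + 44 = 2.

28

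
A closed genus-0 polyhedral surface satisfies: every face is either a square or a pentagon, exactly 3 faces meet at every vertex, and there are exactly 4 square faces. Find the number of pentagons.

4

Let x be the number of pentagons; then F = 4 + x.
Edge–face incidences: 2E = 4·4 + 5·x = 16 + 5x.
Every vertex has degree 3, so 3V = 2E.
Euler: V − E + F = 2 ⇒ (2E)/3 − E + (4 + x) = 2.
Multiply by 6: 2·(2E) − 3·(2E) + 6·(4 + x) = 12, i.e. 24 + 6x − (16 + 5x) = 12.
Collecting terms: x + 8 = 12, so x = 4.
Then 2E = 16 + 5·4 = 36, so E = 18, V = 2E/3 = 12, F = 4 + 4 = 8.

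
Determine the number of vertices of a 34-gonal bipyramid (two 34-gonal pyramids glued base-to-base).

A bipyramid over an n-gon has 2n triangular faces and n + 2 vertices: V = 34 + 2 = 36, E = 3·34 = 102, F = 2·34 = 68.

36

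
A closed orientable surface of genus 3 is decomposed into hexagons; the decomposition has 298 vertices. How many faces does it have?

χ = 2 − 2·3 = -4, and every face is a hexagon so 6F = 2E.
V − E + F = -4 with E = 6F/2 gives 298 − (6/2 − 1)·F = -4, so F = 151 and E = 453.

151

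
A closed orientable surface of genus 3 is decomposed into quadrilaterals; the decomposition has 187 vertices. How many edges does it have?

382

χ = 2 − 2·3 = -4, and every face is a square so 4F = 2E.
V − E + F = -4 with E = 4F/2 gives 187 − (4/2 − 1)·F = -4, so F = 191 and E = 382.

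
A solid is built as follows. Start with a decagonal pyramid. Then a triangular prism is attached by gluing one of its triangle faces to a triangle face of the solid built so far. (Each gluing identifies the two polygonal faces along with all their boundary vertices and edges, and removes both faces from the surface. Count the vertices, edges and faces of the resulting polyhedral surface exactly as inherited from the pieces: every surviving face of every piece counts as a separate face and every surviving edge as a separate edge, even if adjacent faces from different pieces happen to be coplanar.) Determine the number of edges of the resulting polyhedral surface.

A decagonal pyramid: V=11, E=20, F=11.
Attach a triangular prism (V=6, E=9, F=5) along a 3-gon: merge 3 vertices and 3 edges, delete both glued faces → V=14, E=26, F=14.
Check: V − E + F = 14 − 26 + 14 = 2.

26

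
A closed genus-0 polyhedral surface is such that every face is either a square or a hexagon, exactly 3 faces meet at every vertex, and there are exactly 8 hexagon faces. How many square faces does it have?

6

Let x be the number of squares; then F = 8 + x.
Edge–face incidences: 2E = 6·8 + 4·x = 48 + 4x.
Every vertex has degree 3, so 3V = 2E.
Euler: V − E + F = 2 ⇒ (2E)/3 − E + (8 + x) = 2.
Multiply by 6: 2·(2E) − 3·(2E) + 6·(8 + x) = 12, i.e. 48 + 6x − (48 + 4x) = 12.
Collecting terms: 2x = 12, so x = 6.
Then 2E = 48 + 4·6 = 72, so E = 36, V = 2E/3 = 24, F = 8 + 6 = 14.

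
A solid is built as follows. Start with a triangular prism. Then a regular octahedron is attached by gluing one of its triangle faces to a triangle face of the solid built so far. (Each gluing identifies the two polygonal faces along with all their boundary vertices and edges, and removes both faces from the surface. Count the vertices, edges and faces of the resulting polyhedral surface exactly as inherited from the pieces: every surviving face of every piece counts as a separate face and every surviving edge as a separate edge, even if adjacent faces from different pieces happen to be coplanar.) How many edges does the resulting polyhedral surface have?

18

A triangular prism: V=6, E=9, F=5.
Attach a regular octahedron (V=6, E=12, F=8) along a 3-gon: merge 3 vertices and 3 edges, delete both glued faces → V=9, E=18, F=11.
Check: V − E + F = 9 − 18 + 11 = 2.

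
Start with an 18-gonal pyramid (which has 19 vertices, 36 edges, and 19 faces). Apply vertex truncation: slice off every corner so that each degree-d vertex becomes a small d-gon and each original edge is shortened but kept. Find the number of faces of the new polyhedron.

38

Truncation replaces each original edge-end by a new vertex, so V′ = 2E = 72.
Each original edge survives, and each old vertex of degree d contributes d new edges; summing degrees gives Σd = 2E, so E′ = E + 2E = 3E = 108.
Each original face survives and each original vertex becomes one new face: F′ = F + V = 38.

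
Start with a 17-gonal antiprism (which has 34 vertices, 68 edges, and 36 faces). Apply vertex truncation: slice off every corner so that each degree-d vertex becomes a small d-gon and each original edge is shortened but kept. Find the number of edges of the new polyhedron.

204

Truncation replaces each original edge-end by a new vertex, so V′ = 2E = 136.
Each original edge survives, and each old vertex of degree d contributes d new edges; summing degrees gives Σd = 2E, so E′ = E + 2E = 3E = 204.
Each original face survives and each original vertex becomes one new face: F′ = F + V = 70.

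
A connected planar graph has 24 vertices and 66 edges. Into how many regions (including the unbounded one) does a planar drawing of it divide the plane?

Euler's formula for a connected plane graph: V − E + F = 2, so F = 2 − 24 + 66 = 44.

44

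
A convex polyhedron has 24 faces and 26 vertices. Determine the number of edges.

Here V − E + F = 2.
E = V + F − (2) = 26 + 24 − (2) = 48.

48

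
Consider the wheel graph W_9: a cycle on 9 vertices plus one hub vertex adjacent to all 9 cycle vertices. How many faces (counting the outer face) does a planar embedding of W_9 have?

10

W_9 has V = 9 + 1 = 10 vertices and E = 2·9 = 18 edges.
By Euler's formula F = 2 − V + E = 2 − 10 + 18 = 10.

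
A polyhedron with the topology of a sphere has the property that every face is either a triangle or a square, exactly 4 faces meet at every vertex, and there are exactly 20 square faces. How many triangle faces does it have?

8

Let x be the number of triangles; then F = 20 + x.
Edge–face incidences: 2E = 4·20 + 3·x = 80 + 3x.
Every vertex has degree 4, so 4V = 2E.
Euler: V − E + F = 2 ⇒ (2E)/4 − E + (20 + x) = 2.
Multiply by 8: 2·(2E) − 4·(2E) + 8·(20 + x) = 16, i.e. 160 + 8x − 2·(80 + 3x) = 16.
Collecting terms: 2x = 16, so x = 8.
Then 2E = 80 + 3·8 = 104, so E = 52, V = 2E/4 = 26, F = 20 + 8 = 28.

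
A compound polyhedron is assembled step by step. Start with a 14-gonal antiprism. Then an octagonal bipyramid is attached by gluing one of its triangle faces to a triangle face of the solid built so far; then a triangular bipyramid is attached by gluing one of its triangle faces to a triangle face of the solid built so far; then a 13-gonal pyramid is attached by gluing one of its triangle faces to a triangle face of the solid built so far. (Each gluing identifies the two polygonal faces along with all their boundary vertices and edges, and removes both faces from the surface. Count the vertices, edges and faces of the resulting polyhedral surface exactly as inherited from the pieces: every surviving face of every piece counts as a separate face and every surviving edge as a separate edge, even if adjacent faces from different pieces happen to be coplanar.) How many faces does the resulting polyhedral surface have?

A 14-gonal antiprism: V=28, E=56, F=30.
Attach an octagonal bipyramid (V=10, E=24, F=16) along a 3-gon: merge 3 vertices and 3 edges, delete both glued faces → V=35, E=77, F=44.
Attach a triangular bipyramid (V=5, E=9, F=6) along a 3-gon: merge 3 vertices and 3 edges, delete both glued faces → V=37, E=83, F=48.
Attach a 13-gonal pyramid (V=14, E=26, F=14) along a 3-gon: merge 3 vertices and 3 edges, delete both glued faces → V=48, E=106, F=60.
Check: V − E + F = 48 − 106 + 60 = 2.

60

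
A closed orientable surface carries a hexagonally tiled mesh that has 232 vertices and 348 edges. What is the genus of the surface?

1

Every face is a hexagon and each edge borders two faces, so 6F = 2·348, giving F = 116.
χ = V − E + F = 232 − 348 + 116 = 0.
For a closed orientable surface χ = 2 − 2g, so g = (2 − (0))/2 = 1.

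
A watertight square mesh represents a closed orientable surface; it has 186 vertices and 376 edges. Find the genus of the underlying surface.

2

Every face is a square and each edge borders two faces, so 4F = 2·376, giving F = 188.
χ = V − E + F = 186 − 376 + 188 = -2.
For a closed orientable surface χ = 2 − 2g, so g = (2 − (-2))/2 = 2.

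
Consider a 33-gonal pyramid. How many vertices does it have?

34

A pyramid on an n-gon base has one n-gon and n triangles: V = 33 + 1 = 34, E = 2·33 = 66, F = 33 + 1 = 34.
Check: V − E + F = 34 − 66 + 34 = 2.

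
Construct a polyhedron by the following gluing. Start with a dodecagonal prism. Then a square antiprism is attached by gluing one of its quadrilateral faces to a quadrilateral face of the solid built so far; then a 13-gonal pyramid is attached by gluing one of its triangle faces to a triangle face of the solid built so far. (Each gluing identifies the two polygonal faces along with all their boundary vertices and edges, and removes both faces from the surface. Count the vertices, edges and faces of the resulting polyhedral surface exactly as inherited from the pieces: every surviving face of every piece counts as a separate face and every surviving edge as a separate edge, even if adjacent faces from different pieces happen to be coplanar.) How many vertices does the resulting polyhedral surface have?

A dodecagonal prism: V=24, E=36, F=14.
Attach a square antiprism (V=8, E=16, F=10) along a 4-gon: merge 4 vertices and 4 edges, delete both glued faces → V=28, E=48, F=22.
Attach a 13-gonal pyramid (V=14, E=26, F=14) along a 3-gon: merge 3 vertices and 3 edges, delete both glued faces → V=39, E=71, F=34.
Check: V − E + F = 39 − 71 + 34 = 2.

39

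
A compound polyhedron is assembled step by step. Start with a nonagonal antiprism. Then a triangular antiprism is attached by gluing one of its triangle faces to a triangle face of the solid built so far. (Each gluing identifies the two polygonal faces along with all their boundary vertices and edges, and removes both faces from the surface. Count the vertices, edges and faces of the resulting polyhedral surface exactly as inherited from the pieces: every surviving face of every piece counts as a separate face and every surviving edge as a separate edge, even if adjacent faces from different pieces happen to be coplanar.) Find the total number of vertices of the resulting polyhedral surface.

21

A nonagonal antiprism: V=18, E=36, F=20.
Attach a triangular antiprism (V=6, E=12, F=8) along a 3-gon: merge 3 vertices and 3 edges, delete both glued faces → V=21, E=45, F=26.
Check: V − E + F = 21 − 45 + 26 = 2.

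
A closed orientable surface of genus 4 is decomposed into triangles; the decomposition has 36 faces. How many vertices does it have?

12

χ = 2 − 2·4 = -6, and every face is a triangle so 3F = 2E.
E = 3·36/2 = 54. Then V = -6 + E − F = -6 + 54 − 36 = 12.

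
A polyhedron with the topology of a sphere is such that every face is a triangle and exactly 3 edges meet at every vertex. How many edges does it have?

6

Each face has 3 edges and each edge borders two faces, so 2E = 3F.
Each vertex has degree 3, so 3V = 2E and hence V = 3F/3.
Euler: V − E + F = 2 ⇒ (3F/3) − (3F/2) + F = 2.
Multiply by 6: (6 − 9 + 6)F = 12, i.e. 3F = 12.
So F = 4, E = 3·4/2 = 6, V = 3·4/3 = 4.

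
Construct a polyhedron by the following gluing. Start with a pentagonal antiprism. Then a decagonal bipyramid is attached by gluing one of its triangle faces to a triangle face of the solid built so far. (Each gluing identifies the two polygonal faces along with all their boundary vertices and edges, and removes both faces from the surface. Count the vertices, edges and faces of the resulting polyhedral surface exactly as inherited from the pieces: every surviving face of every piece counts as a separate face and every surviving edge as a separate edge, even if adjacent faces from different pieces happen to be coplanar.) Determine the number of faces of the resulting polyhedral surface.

A pentagonal antiprism: V=10, E=20, F=12.
Attach a decagonal bipyramid (V=12, E=30, F=20) along a 3-gon: merge 3 vertices and 3 edges, delete both glued faces → V=19, E=47, F=30.
Check: V − E + F = 19 − 47 + 30 = 2.

30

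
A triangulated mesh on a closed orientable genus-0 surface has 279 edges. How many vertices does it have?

95

χ = 2 − 2·0 = 2, and every face is a triangle so 3F = 2E.
F = 2E/3 = 186. Then V = 2 + E − F = 2 + 279 − 186 = 95.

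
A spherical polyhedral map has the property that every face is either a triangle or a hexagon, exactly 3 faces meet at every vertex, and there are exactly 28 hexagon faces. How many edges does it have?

90

Let x be the number of triangles; then F = 28 + x.
Edge–face incidences: 2E = 6·28 + 3·x = 168 + 3x.
Every vertex has degree 3, so 3V = 2E.
Euler: V − E + F = 2 ⇒ (2E)/3 − E + (28 + x) = 2.
Multiply by 6: 2·(2E) − 3·(2E) + 6·(28 + x) = 12, i.e. 168 + 6x − (168 + 3x) = 12.
Collecting terms: 3x = 12, so x = 4.
Then 2E = 168 + 3·4 = 180, so E = 90, V = 2E/3 = 60, F = 28 + 4 = 32.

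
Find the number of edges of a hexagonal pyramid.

12

A pyramid on an n-gon base has one n-gon and n triangles: V = 6 + 1 = 7, E = 2·6 = 12, F = 6 + 1 = 7.
Check: V − E + F = 7 − 12 + 7 = 2.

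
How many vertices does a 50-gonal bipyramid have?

A bipyramid over an n-gon has 2n triangular faces and n + 2 vertices: V = 50 + 2 = 52, E = 3·50 = 150, F = 2·50 = 100.

52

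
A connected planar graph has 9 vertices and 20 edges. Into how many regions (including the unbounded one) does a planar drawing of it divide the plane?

Euler's formula for a connected plane graph: V − E + F = 2, so F = 2 − 9 + 20 = 13.

13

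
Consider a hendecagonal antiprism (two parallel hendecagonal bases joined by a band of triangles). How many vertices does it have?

22

An antiprism on an n-gon has two n-gon caps and 2n triangles: V = 2·11 = 22, E = 4·11 = 44, F = 2·11 + 2 = 24.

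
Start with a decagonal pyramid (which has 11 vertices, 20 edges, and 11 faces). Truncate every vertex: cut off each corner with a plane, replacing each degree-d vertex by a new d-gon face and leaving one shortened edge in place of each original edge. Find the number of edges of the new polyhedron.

60

Truncation replaces each original edge-end by a new vertex, so V′ = 2E = 40.
Each original edge survives, and each old vertex of degree d contributes d new edges; summing degrees gives Σd = 2E, so E′ = E + 2E = 3E = 60.
Each original face survives and each original vertex becomes one new face: F′ = F + V = 22.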